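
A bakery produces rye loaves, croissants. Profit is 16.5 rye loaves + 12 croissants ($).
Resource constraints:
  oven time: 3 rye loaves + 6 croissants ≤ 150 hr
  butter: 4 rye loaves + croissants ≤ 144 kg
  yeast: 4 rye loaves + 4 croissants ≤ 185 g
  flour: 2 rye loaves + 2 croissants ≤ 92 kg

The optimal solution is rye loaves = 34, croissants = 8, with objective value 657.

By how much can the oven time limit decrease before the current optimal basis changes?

42

Binding constraints: oven time, butter. The basis is B = [[3,6],[4,1]] with det -21.
Per unit decrease in oven time, x* moves by d = (0.0476, -0.1905).
The basis stays optimal until croissants reaches 0; allowable decrease = 42 hr.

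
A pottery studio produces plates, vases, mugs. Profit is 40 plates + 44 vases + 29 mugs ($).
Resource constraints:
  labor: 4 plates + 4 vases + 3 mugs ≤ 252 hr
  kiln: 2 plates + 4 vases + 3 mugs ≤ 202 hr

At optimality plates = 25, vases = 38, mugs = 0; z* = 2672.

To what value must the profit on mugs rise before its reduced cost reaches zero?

33

Both labor and kiln are binding at x*.
From A_Bᵀ y = c: 4·y_labor + 2·y_kiln = 40; 4·y_labor + 4·y_kiln = 44.
Solving: y_labor = 9, y_kiln = 2.
mugs enters the basis when its profit ≥ yᵀa₃ = 9·3 + 2·3 = 33.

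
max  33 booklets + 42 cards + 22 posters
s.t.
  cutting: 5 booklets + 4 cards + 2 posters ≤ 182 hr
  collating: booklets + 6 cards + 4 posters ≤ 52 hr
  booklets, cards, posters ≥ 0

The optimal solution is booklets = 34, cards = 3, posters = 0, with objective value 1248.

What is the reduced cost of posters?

-2

Both cutting and collating are binding at x*.
From A_Bᵀ y = c: 5·y_cutting + 1·y_collating = 33; 4·y_cutting + 6·y_collating = 42.
Solving: y_cutting = 6, y_collating = 3.
Reduced cost of posters: c₃ − yᵀa₃ = 22 − (6·2 + 3·4) = 22 − 24 = -2.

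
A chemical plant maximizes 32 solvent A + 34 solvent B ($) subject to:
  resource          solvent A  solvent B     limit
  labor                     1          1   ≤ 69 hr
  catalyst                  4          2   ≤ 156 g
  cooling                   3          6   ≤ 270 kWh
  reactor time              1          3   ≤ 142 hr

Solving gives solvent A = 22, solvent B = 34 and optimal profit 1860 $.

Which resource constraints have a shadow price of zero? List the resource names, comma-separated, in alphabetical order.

labor: 56/69 (slack 13)
catalyst: 156/156 (binding)
cooling: 270/270 (binding)
reactor time: 124/142 (slack 18)
By complementary slackness, a constraint with positive slack has shadow price 0 → labor, reactor time.

labor, reactor time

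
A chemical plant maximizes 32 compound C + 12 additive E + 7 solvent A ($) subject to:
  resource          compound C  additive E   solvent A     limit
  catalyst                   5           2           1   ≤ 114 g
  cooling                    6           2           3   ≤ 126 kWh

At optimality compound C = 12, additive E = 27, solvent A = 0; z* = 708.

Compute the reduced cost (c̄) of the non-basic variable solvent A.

Both catalyst and cooling are binding at x*.
The binding rows give the dual system: 5·y_catalyst + 6·y_cooling = 32 and 2·y_catalyst + 2·y_cooling = 12.
→ y_catalyst = 4 and y_cooling = 2.
Reduced cost of solvent A: c₃ − yᵀa₃ = 7 − (4·1 + 2·3) = 7 − 10 = -3.

-3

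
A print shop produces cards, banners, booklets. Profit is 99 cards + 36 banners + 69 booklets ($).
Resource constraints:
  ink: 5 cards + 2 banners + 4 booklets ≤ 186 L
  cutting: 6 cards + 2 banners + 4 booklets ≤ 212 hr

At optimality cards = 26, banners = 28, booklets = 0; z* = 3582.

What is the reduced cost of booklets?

-3

Both ink and cutting are binding at x*.
Dual feasibility on the basic columns requires 5·y_ink + 6·y_cutting = 99, 2·y_ink + 2·y_cutting = 36.
This yields shadow prices y_ink = 9, y_cutting = 9.
Reduced cost of booklets: c₃ − yᵀa₃ = 69 − (9·4 + 9·4) = 69 − 72 = -3.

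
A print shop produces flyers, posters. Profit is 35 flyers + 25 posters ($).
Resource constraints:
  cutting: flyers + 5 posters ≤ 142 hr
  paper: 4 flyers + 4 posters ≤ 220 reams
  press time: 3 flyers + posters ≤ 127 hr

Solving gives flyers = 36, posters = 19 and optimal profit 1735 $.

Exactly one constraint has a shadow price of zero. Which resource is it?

cutting

cutting: 131/142 (slack 11)
paper: 220/220 (binding)
press time: 127/127 (binding)
By complementary slackness, a constraint with positive slack has shadow price 0 → cutting.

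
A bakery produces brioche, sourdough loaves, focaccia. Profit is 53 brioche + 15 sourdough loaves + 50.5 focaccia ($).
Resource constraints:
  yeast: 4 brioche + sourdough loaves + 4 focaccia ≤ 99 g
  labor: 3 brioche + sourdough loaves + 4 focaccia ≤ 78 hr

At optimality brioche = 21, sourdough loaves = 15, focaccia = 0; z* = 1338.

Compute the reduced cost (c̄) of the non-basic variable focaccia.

Both yeast and labor are binding at x*.
From A_Bᵀ y = c: 4·y_yeast + 3·y_labor = 53; 1·y_yeast + 1·y_labor = 15.
This yields shadow prices y_yeast = 8, y_labor = 7.
Reduced cost of focaccia: c₃ − yᵀa₃ = 50.5 − (8·4 + 7·4) = 50.5 − 60 = -9.5.

-9.5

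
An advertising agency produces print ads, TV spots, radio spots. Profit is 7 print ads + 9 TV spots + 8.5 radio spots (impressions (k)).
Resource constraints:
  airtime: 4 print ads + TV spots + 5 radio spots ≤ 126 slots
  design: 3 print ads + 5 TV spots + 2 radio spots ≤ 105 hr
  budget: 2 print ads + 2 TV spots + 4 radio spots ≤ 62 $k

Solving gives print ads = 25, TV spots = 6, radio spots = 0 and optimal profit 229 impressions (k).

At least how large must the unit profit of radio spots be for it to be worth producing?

At the optimum: airtime uses 106 of 126 (slack = 20); design uses 105 of 105 (binding); budget uses 62 of 62 (binding).
Slack constraints have shadow price 0 (complementary slackness).
The binding rows give the dual system: 3·y_design + 2·y_budget = 7 and 5·y_design + 2·y_budget = 9.
Solving: y_design = 1, y_budget = 2.
radio spots enters the basis when its profit ≥ yᵀa₃ = 1·2 + 2·4 = 10.

10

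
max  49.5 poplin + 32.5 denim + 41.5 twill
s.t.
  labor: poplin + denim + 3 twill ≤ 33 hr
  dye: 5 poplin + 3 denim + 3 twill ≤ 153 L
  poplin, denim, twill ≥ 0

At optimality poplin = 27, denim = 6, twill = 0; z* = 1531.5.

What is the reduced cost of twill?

Both labor and dye are binding at x*.
The binding rows give the dual system: 1·y_labor + 5·y_dye = 49.5 and 1·y_labor + 3·y_dye = 32.5.
→ y_labor = 7 and y_dye = 8.5.
Reduced cost of twill: c₃ − yᵀa₃ = 41.5 − (7·3 + 8.5·3) = 41.5 − 46.5 = -5.

-5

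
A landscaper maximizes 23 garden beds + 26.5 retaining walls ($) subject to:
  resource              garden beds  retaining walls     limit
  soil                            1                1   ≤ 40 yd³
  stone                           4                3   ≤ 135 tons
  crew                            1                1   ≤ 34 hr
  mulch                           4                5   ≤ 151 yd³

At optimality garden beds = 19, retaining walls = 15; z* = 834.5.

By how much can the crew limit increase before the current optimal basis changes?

Binding constraints: crew, mulch. The basis is B = [[1,1],[4,5]] with det 1.
Per unit increase in crew, x* moves by d = (5, -4).
The basis stays optimal until stone becomes binding; allowable increase = 1.75 hr.

1.75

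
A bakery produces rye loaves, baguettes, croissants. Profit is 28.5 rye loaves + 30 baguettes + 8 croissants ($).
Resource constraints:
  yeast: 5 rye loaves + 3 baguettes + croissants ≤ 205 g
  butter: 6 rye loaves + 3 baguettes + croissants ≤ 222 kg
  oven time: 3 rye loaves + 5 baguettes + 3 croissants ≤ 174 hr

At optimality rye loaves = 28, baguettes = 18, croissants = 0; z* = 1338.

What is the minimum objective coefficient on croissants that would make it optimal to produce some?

At the optimum: yeast uses 194 of 205 (slack = 11); butter uses 222 of 222 (binding); oven time uses 174 of 174 (binding).
Slack constraints have shadow price 0 (complementary slackness).
The binding rows give the dual system: 6·y_butter + 3·y_oven time = 28.5 and 3·y_butter + 5·y_oven time = 30.
Solving: y_butter = 2.5, y_oven time = 4.5.
croissants enters the basis when its profit ≥ yᵀa₃ = 2.5·1 + 4.5·3 = 16.

16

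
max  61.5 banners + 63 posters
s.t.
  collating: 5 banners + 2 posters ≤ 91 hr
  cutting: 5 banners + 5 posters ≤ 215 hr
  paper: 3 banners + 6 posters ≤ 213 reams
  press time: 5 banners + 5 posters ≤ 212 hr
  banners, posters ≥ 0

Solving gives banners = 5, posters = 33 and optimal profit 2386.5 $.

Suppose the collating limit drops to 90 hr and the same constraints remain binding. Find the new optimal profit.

Binding: collating and paper. Non-binding: cutting (25 unused), press time (22 unused).
Slack constraints have shadow price 0 (complementary slackness).
From A_Bᵀ y = c: 5·y_collating + 3·y_paper = 61.5; 2·y_collating + 6·y_paper = 63.
→ y_collating = 7.5 and y_paper = 8.
Δz = y_collating·Δb = 7.5 × (-1) = -7.5, so new z* = 2386.5 − 7.5 = 2379.

2379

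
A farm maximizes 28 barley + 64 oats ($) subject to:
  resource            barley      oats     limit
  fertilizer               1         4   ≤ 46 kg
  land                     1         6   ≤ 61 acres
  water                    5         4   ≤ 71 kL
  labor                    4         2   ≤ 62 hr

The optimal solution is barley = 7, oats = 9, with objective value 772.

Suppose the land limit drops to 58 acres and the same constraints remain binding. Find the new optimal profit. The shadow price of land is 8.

Δb = -3, so new z* = 772 + (8)·(-3) = 772 − 24 = 748.

748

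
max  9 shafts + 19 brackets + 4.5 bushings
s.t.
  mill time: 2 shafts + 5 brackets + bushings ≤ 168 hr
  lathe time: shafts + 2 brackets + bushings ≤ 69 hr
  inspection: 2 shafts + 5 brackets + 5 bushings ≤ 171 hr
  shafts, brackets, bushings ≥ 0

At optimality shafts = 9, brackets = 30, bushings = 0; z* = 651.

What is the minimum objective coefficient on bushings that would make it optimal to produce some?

8

At the optimum: mill time uses 168 of 168 (binding); lathe time uses 69 of 69 (binding); inspection uses 168 of 171 (slack = 3).
Since inspection is not tight, its dual is 0.
From A_Bᵀ y = c: 2·y_mill time + 1·y_lathe time = 9; 5·y_mill time + 2·y_lathe time = 19.
Solving: y_mill time = 1, y_lathe time = 7.
bushings enters the basis when its profit ≥ yᵀa₃ = 1·1 + 7·1 = 8.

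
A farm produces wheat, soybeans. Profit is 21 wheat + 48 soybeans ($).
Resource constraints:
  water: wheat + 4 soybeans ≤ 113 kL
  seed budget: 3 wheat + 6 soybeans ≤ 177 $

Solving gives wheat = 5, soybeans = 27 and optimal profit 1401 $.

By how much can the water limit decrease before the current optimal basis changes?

54

Binding constraints: water, seed budget. The basis is B = [[1,4],[3,6]] with det -6.
Per unit decrease in water, x* moves by d = (1, -0.5).
The basis stays optimal until soybeans reaches 0; allowable decrease = 54 kL.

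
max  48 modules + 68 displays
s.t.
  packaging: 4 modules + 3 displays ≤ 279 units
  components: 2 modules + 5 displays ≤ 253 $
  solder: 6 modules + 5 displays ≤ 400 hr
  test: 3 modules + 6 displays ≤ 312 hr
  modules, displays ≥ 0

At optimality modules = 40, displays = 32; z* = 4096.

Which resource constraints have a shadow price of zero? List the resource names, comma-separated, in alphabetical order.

packaging: 256/279 (slack 23)
components: 240/253 (slack 13)
solder: 400/400 (binding)
test: 312/312 (binding)
By complementary slackness, a constraint with positive slack has shadow price 0 → components, packaging.

components, packaging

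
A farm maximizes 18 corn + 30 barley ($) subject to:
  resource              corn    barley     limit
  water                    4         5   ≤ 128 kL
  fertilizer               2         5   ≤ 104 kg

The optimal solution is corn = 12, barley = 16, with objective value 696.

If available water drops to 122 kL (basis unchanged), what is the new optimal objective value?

Check each constraint at x*: water 128/128 (tight); fertilizer 104/104 (tight).
The binding rows give the dual system: 4·y_water + 2·y_fertilizer = 18 and 5·y_water + 5·y_fertilizer = 30.
→ y_water = 3 and y_fertilizer = 3.
Δz = y_water·Δb = 3 × (-6) = -18, so new z* = 696 − 18 = 678.

678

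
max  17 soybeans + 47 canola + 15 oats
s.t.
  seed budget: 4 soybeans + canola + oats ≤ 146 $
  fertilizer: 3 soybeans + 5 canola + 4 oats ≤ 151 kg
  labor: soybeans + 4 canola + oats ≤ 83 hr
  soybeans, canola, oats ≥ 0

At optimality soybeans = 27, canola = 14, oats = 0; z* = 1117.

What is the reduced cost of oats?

-5

Check each constraint at x*: seed budget 122/146 (slack 24); fertilizer 151/151 (tight); labor 83/83 (tight).
Slack constraints have shadow price 0 (complementary slackness).
From A_Bᵀ y = c: 3·y_fertilizer + 1·y_labor = 17; 5·y_fertilizer + 4·y_labor = 47.
→ y_fertilizer = 3 and y_labor = 8.
Reduced cost of oats: c₃ − yᵀa₃ = 15 − (3·4 + 8·1) = 15 − 20 = -5.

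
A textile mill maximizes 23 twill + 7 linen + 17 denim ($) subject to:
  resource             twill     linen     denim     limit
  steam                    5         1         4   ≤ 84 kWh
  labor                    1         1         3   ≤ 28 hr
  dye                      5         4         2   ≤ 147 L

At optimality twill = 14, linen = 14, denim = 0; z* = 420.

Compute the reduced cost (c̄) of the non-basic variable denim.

-8

Check each constraint at x*: steam 84/84 (tight); labor 28/28 (tight); dye 126/147 (slack 21).
Slack constraints have shadow price 0 (complementary slackness).
The binding rows give the dual system: 5·y_steam + 1·y_labor = 23 and 1·y_steam + 1·y_labor = 7.
Solving: y_steam = 4, y_labor = 3.
Reduced cost of denim: c₃ − yᵀa₃ = 17 − (4·4 + 3·3) = 17 − 25 = -8.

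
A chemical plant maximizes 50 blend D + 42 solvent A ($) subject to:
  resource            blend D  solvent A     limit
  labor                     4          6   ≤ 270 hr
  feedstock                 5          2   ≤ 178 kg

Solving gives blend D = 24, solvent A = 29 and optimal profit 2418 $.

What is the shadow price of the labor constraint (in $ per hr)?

5

Both labor and feedstock are binding at x*.
Dual feasibility on the basic columns requires 4·y_labor + 5·y_feedstock = 50, 6·y_labor + 2·y_feedstock = 42.
This yields shadow prices y_labor = 5, y_feedstock = 6.
Shadow price of labor = 5.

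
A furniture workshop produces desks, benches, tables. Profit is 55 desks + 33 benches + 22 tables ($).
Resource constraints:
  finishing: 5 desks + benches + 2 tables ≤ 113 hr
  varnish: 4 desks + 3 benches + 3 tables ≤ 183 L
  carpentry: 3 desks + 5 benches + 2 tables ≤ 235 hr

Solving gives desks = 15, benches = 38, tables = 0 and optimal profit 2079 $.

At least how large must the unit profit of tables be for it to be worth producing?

26

Check each constraint at x*: finishing 113/113 (tight); varnish 174/183 (slack 9); carpentry 235/235 (tight).
Slack constraints have shadow price 0 (complementary slackness).
From A_Bᵀ y = c: 5·y_finishing + 3·y_carpentry = 55; 1·y_finishing + 5·y_carpentry = 33.
This yields shadow prices y_finishing = 8, y_carpentry = 5.
tables enters the basis when its profit ≥ yᵀa₃ = 8·2 + 5·2 = 26.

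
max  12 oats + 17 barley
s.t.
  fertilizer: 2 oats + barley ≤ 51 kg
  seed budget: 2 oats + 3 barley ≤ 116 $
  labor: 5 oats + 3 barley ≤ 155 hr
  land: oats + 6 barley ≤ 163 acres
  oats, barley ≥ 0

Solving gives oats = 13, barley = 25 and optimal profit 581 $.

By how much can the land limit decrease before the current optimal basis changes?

Binding constraints: fertilizer, land. The basis is B = [[2,1],[1,6]] with det 11.
Per unit decrease in land, x* moves by d = (0.0909, -0.1818).
The basis stays optimal until barley reaches 0; allowable decrease = 137.5 acres.

137.5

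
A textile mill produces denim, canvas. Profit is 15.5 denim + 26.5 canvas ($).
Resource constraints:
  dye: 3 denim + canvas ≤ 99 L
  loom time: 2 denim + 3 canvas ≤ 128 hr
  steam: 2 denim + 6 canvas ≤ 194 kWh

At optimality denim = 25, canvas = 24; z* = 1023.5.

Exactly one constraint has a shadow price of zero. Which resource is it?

loom time

dye: 99/99 (binding)
loom time: 122/128 (slack 6)
steam: 194/194 (binding)
By complementary slackness, a constraint with positive slack has shadow price 0 → loom time.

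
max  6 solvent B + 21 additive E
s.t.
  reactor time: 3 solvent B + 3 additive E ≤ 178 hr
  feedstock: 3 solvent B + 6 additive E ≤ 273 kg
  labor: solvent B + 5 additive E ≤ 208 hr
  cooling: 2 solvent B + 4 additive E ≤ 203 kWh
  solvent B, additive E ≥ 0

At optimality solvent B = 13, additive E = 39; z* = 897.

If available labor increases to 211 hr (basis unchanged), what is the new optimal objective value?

906

At the optimum: reactor time uses 156 of 178 (slack = 22); feedstock uses 273 of 273 (binding); labor uses 208 of 208 (binding); cooling uses 182 of 203 (slack = 21).
By complementary slackness, y = 0 for the non-binding constraints.
Dual feasibility on the basic columns requires 3·y_feedstock + 1·y_labor = 6, 6·y_feedstock + 5·y_labor = 21.
Solving: y_feedstock = 1, y_labor = 3.
Δz = y_labor·Δb = 3 × (3) = 9, so new z* = 897 + 9 = 906.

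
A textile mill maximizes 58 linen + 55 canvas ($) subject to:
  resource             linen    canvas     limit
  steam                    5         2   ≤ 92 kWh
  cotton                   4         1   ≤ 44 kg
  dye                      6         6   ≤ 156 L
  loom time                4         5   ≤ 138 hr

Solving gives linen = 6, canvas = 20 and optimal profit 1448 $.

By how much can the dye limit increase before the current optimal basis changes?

Binding constraints: cotton, dye. The basis is B = [[4,1],[6,6]] with det 18.
Per unit increase in dye, x* moves by d = (-0.0556, 0.2222).
The basis stays optimal until loom time becomes binding; allowable increase = 15.75 L.

15.75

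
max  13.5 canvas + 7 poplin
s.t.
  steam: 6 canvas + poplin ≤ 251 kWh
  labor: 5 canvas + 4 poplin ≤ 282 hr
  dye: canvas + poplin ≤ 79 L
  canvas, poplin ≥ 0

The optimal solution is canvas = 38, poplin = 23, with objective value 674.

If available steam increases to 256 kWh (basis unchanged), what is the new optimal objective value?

679

Check each constraint at x*: steam 251/251 (tight); labor 282/282 (tight); dye 61/79 (slack 18).
By complementary slackness, y = 0 for the non-binding constraint.
From A_Bᵀ y = c: 6·y_steam + 5·y_labor = 13.5; 1·y_steam + 4·y_labor = 7.
Solving: y_steam = 1, y_labor = 1.5.
Δz = y_steam·Δb = 1 × (5) = 5, so new z* = 674 + 5 = 679.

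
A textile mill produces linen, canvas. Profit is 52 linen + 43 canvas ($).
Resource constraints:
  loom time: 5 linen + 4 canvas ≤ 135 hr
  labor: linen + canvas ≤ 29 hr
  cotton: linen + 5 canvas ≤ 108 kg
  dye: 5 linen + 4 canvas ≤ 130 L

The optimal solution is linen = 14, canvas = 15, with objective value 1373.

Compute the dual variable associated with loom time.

0

Binding: labor and dye. Non-binding: loom time (5 unused), cotton (19 unused).
Slack constraints have shadow price 0 (complementary slackness).
From A_Bᵀ y = c: 1·y_labor + 5·y_dye = 52; 1·y_labor + 4·y_dye = 43.
Solving: y_labor = 7, y_dye = 9.
Shadow price of loom time = 0.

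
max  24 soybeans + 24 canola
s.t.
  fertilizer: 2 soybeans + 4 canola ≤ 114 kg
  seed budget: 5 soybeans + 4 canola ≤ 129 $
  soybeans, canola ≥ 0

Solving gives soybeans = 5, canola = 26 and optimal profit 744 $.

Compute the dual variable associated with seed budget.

4

Both fertilizer and seed budget are binding at x*.
Dual feasibility on the basic columns requires 2·y_fertilizer + 5·y_seed budget = 24, 4·y_fertilizer + 4·y_seed budget = 24.
This yields shadow prices y_fertilizer = 2, y_seed budget = 4.
Shadow price of seed budget = 4.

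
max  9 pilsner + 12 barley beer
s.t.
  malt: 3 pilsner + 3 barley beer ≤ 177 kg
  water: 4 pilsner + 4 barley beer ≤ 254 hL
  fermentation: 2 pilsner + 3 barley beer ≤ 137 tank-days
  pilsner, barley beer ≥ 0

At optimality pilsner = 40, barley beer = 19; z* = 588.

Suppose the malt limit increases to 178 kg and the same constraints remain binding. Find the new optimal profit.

At the optimum: malt uses 177 of 177 (binding); water uses 236 of 254 (slack = 18); fermentation uses 137 of 137 (binding).
Slack constraints have shadow price 0 (complementary slackness).
Dual feasibility on the basic columns requires 3·y_malt + 2·y_fermentation = 9, 3·y_malt + 3·y_fermentation = 12.
→ y_malt = 1 and y_fermentation = 3.
Δz = y_malt·Δb = 1 × (1) = 1, so new z* = 588 + 1 = 589.

589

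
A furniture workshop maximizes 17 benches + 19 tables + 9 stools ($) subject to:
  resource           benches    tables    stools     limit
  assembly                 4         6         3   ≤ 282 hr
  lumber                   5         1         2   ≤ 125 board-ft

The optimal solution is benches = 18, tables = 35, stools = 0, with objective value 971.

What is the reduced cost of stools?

At the optimum: assembly uses 282 of 282 (binding); lumber uses 125 of 125 (binding).
The binding rows give the dual system: 4·y_assembly + 5·y_lumber = 17 and 6·y_assembly + 1·y_lumber = 19.
This yields shadow prices y_assembly = 3, y_lumber = 1.
Reduced cost of stools: c₃ − yᵀa₃ = 9 − (3·3 + 1·2) = 9 − 11 = -2.

-2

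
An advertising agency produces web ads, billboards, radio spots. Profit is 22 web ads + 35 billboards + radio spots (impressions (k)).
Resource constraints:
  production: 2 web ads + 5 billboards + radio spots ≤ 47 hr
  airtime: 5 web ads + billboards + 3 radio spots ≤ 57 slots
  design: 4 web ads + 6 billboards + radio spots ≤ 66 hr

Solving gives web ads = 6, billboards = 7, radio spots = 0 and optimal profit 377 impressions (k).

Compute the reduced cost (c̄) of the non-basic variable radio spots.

-5

At the optimum: production uses 47 of 47 (binding); airtime uses 37 of 57 (slack = 20); design uses 66 of 66 (binding).
By complementary slackness, y = 0 for the non-binding constraint.
Dual feasibility on the basic columns requires 2·y_production + 4·y_design = 22, 5·y_production + 6·y_design = 35.
→ y_production = 1 and y_design = 5.
Reduced cost of radio spots: c₃ − yᵀa₃ = 1 − (1·1 + 5·1) = 1 − 6 = -5.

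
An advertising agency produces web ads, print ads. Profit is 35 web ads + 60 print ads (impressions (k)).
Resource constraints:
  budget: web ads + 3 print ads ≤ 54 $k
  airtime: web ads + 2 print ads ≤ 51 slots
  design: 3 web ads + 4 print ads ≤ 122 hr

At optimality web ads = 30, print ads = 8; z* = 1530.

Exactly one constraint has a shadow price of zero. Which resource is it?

budget: 54/54 (binding)
airtime: 46/51 (slack 5)
design: 122/122 (binding)
By complementary slackness, a constraint with positive slack has shadow price 0 → airtime.

airtime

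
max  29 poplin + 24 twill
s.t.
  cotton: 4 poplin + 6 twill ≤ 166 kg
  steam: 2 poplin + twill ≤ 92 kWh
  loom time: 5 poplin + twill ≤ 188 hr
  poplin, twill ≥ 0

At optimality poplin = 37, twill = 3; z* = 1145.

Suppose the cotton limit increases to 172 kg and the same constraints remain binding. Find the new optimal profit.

1166

Binding: cotton and loom time. Non-binding: steam (15 unused).
By complementary slackness, y = 0 for the non-binding constraint.
Dual feasibility on the basic columns requires 4·y_cotton + 5·y_loom time = 29, 6·y_cotton + 1·y_loom time = 24.
→ y_cotton = 3.5 and y_loom time = 3.
Δz = y_cotton·Δb = 3.5 × (6) = 21, so new z* = 1145 + 21 = 1166.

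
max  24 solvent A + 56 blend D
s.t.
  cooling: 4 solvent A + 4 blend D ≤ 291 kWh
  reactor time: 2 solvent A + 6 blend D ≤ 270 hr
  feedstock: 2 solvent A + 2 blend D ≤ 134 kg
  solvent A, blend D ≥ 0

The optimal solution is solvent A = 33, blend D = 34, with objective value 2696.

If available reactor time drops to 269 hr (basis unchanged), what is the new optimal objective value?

2688

Check each constraint at x*: cooling 268/291 (slack 23); reactor time 270/270 (tight); feedstock 134/134 (tight).
Slack constraints have shadow price 0 (complementary slackness).
The binding rows give the dual system: 2·y_reactor time + 2·y_feedstock = 24 and 6·y_reactor time + 2·y_feedstock = 56.
→ y_reactor time = 8 and y_feedstock = 4.
Δz = y_reactor time·Δb = 8 × (-1) = -8, so new z* = 2696 − 8 = 2688.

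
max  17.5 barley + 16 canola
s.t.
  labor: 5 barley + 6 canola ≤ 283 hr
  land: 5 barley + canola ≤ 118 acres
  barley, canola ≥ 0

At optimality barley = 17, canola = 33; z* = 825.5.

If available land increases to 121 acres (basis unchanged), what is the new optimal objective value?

At the optimum: labor uses 283 of 283 (binding); land uses 118 of 118 (binding).
The binding rows give the dual system: 5·y_labor + 5·y_land = 17.5 and 6·y_labor + 1·y_land = 16.
This yields shadow prices y_labor = 2.5, y_land = 1.
Δz = y_land·Δb = 1 × (3) = 3, so new z* = 825.5 + 3 = 828.5.

828.5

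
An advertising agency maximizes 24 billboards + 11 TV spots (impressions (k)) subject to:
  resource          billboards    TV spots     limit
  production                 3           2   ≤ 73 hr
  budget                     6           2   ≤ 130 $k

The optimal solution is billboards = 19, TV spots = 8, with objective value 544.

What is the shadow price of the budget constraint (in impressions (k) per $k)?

2.5

At the optimum: production uses 73 of 73 (binding); budget uses 130 of 130 (binding).
Dual feasibility on the basic columns requires 3·y_production + 6·y_budget = 24, 2·y_production + 2·y_budget = 11.
This yields shadow prices y_production = 3, y_budget = 2.5.
Shadow price of budget = 2.5.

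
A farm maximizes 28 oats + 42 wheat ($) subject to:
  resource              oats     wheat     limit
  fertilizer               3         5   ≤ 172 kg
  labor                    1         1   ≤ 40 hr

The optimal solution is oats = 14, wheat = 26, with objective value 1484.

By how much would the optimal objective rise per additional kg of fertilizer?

7

At the optimum: fertilizer uses 172 of 172 (binding); labor uses 40 of 40 (binding).
The binding rows give the dual system: 3·y_fertilizer + 1·y_labor = 28 and 5·y_fertilizer + 1·y_labor = 42.
→ y_fertilizer = 7 and y_labor = 7.
Shadow price of fertilizer = 7.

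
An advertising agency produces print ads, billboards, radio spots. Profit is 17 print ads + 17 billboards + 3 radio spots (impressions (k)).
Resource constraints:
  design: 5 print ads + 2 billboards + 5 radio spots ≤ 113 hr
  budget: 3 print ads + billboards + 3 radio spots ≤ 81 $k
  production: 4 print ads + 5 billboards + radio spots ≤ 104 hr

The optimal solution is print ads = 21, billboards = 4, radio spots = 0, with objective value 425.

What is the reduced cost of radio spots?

-5

Check each constraint at x*: design 113/113 (tight); budget 67/81 (slack 14); production 104/104 (tight).
By complementary slackness, y = 0 for the non-binding constraint.
From A_Bᵀ y = c: 5·y_design + 4·y_production = 17; 2·y_design + 5·y_production = 17.
This yields shadow prices y_design = 1, y_production = 3.
Reduced cost of radio spots: c₃ − yᵀa₃ = 3 − (1·5 + 3·1) = 3 − 8 = -5.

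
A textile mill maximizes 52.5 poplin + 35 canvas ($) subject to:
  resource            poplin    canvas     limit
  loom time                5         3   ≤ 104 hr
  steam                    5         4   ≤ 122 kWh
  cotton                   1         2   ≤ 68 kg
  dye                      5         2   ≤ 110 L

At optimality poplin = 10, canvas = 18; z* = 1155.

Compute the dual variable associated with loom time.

7

Check each constraint at x*: loom time 104/104 (tight); steam 122/122 (tight); cotton 46/68 (slack 22); dye 86/110 (slack 24).
Slack constraints have shadow price 0 (complementary slackness).
From A_Bᵀ y = c: 5·y_loom time + 5·y_steam = 52.5; 3·y_loom time + 4·y_steam = 35.
This yields shadow prices y_loom time = 7, y_steam = 3.5.
Shadow price of loom time = 7.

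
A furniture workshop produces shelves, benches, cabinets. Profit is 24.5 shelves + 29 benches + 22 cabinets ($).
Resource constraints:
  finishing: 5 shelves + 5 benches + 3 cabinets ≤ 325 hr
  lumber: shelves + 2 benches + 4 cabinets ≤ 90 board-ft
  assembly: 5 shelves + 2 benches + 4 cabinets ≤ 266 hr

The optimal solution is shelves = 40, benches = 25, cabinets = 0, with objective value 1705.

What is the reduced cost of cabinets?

-8

Binding: finishing and lumber. Non-binding: assembly (16 unused).
Since assembly is not tight, its dual is 0.
The binding rows give the dual system: 5·y_finishing + 1·y_lumber = 24.5 and 5·y_finishing + 2·y_lumber = 29.
Solving: y_finishing = 4, y_lumber = 4.5.
Reduced cost of cabinets: c₃ − yᵀa₃ = 22 − (4·3 + 4.5·4) = 22 − 30 = -8.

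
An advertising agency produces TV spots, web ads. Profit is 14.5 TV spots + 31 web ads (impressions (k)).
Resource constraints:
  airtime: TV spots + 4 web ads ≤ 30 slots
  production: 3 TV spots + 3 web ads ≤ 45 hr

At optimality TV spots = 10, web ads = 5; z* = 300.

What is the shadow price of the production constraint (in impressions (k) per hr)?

3

Both airtime and production are binding at x*.
From A_Bᵀ y = c: 1·y_airtime + 3·y_production = 14.5; 4·y_airtime + 3·y_production = 31.
This yields shadow prices y_airtime = 5.5, y_production = 3.
Shadow price of production = 3.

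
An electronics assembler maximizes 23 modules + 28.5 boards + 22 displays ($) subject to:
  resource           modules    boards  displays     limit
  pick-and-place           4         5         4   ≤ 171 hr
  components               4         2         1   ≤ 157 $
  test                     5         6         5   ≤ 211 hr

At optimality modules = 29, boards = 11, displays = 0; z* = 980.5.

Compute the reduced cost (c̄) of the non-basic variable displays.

Check each constraint at x*: pick-and-place 171/171 (tight); components 138/157 (slack 19); test 211/211 (tight).
Since components is not tight, its dual is 0.
Dual feasibility on the basic columns requires 4·y_pick-and-place + 5·y_test = 23, 5·y_pick-and-place + 6·y_test = 28.5.
This yields shadow prices y_pick-and-place = 4.5, y_test = 1.
Reduced cost of displays: c₃ − yᵀa₃ = 22 − (4.5·4 + 1·5) = 22 − 23 = -1.

-1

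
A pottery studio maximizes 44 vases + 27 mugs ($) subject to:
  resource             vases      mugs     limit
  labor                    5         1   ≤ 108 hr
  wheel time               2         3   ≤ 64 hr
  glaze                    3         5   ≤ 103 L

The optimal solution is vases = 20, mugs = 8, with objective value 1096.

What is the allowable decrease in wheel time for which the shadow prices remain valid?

Binding constraints: labor, wheel time. The basis is B = [[5,1],[2,3]] with det 13.
Per unit decrease in wheel time, x* moves by d = (0.0769, -0.3846).
The basis stays optimal until mugs reaches 0; allowable decrease = 20.8 hr.

20.8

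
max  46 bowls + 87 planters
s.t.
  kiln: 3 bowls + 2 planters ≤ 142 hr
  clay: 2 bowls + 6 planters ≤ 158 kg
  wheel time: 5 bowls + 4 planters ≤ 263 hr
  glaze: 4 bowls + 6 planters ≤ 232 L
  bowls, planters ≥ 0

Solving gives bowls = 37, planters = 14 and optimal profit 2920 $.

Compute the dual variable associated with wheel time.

0

Binding: clay and glaze. Non-binding: kiln (3 unused), wheel time (22 unused).
Since kiln, wheel time are not tight, their duals are 0.
Dual feasibility on the basic columns requires 2·y_clay + 4·y_glaze = 46, 6·y_clay + 6·y_glaze = 87.
→ y_clay = 6 and y_glaze = 8.5.
Shadow price of wheel time = 0.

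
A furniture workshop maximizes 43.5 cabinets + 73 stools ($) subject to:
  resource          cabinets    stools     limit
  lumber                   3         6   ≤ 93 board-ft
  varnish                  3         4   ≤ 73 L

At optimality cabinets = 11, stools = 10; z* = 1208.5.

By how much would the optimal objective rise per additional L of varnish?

At the optimum: lumber uses 93 of 93 (binding); varnish uses 73 of 73 (binding).
The binding rows give the dual system: 3·y_lumber + 3·y_varnish = 43.5 and 6·y_lumber + 4·y_varnish = 73.
Solving: y_lumber = 7.5, y_varnish = 7.
Shadow price of varnish = 7.

7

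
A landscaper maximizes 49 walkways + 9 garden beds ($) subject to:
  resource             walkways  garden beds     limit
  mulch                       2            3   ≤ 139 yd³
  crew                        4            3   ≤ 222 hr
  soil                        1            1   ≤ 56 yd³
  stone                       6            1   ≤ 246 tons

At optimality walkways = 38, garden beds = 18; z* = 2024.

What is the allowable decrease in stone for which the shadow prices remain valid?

45

Binding constraints: soil, stone. The basis is B = [[1,1],[6,1]] with det -5.
Per unit decrease in stone, x* moves by d = (-0.2, 0.2).
The basis stays optimal until mulch becomes binding; allowable decrease = 45 tons.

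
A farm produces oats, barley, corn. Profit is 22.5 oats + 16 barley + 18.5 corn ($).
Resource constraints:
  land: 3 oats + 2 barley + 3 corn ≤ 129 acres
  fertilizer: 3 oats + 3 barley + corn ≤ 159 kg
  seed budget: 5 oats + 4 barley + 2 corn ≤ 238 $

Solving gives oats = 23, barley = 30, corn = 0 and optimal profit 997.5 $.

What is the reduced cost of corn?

-2

At the optimum: land uses 129 of 129 (binding); fertilizer uses 159 of 159 (binding); seed budget uses 235 of 238 (slack = 3).
Slack constraints have shadow price 0 (complementary slackness).
From A_Bᵀ y = c: 3·y_land + 3·y_fertilizer = 22.5; 2·y_land + 3·y_fertilizer = 16.
This yields shadow prices y_land = 6.5, y_fertilizer = 1.
Reduced cost of corn: c₃ − yᵀa₃ = 18.5 − (6.5·3 + 1·1) = 18.5 − 20.5 = -2.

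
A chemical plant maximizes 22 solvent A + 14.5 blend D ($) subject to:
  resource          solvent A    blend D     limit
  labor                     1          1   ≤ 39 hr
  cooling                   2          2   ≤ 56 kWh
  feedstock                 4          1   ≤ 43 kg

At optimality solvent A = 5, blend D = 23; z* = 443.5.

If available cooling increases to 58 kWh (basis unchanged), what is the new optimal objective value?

At the optimum: labor uses 28 of 39 (slack = 11); cooling uses 56 of 56 (binding); feedstock uses 43 of 43 (binding).
By complementary slackness, y = 0 for the non-binding constraint.
The binding rows give the dual system: 2·y_cooling + 4·y_feedstock = 22 and 2·y_cooling + 1·y_feedstock = 14.5.
This yields shadow prices y_cooling = 6, y_feedstock = 2.5.
Δz = y_cooling·Δb = 6 × (2) = 12, so new z* = 443.5 + 12 = 455.5.

455.5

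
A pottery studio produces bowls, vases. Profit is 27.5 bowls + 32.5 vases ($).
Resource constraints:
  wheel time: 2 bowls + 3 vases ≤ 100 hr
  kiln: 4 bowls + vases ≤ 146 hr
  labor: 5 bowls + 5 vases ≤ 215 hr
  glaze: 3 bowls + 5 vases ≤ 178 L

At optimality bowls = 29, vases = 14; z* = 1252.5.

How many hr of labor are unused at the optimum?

0

labor used = 5·29 + 5·14 = 215; slack = 215 − 215 = 0.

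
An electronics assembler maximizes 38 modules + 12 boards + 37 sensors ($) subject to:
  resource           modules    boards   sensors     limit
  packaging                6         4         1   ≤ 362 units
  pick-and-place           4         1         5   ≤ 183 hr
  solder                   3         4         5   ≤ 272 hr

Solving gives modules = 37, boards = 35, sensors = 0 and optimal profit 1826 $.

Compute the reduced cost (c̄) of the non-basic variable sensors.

Check each constraint at x*: packaging 362/362 (tight); pick-and-place 183/183 (tight); solder 251/272 (slack 21).
Since solder is not tight, its dual is 0.
The binding rows give the dual system: 6·y_packaging + 4·y_pick-and-place = 38 and 4·y_packaging + 1·y_pick-and-place = 12.
Solving: y_packaging = 1, y_pick-and-place = 8.
Reduced cost of sensors: c₃ − yᵀa₃ = 37 − (1·1 + 8·5) = 37 − 41 = -4.

-4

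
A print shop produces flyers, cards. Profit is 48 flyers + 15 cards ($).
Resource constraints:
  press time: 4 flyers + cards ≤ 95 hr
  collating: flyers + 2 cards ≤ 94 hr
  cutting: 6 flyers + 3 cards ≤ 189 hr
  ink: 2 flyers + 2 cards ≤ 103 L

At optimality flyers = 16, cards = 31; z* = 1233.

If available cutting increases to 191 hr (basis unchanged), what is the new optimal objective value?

At the optimum: press time uses 95 of 95 (binding); collating uses 78 of 94 (slack = 16); cutting uses 189 of 189 (binding); ink uses 94 of 103 (slack = 9).
Since collating, ink are not tight, their duals are 0.
From A_Bᵀ y = c: 4·y_press time + 6·y_cutting = 48; 1·y_press time + 3·y_cutting = 15.
→ y_press time = 9 and y_cutting = 2.
Δz = y_cutting·Δb = 2 × (2) = 4, so new z* = 1233 + 4 = 1237.

1237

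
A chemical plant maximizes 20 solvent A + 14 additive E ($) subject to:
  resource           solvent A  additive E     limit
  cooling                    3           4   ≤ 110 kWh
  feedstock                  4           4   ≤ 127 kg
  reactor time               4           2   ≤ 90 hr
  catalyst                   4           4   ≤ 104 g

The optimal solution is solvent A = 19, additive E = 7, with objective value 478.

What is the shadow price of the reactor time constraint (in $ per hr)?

Check each constraint at x*: cooling 85/110 (slack 25); feedstock 104/127 (slack 23); reactor time 90/90 (tight); catalyst 104/104 (tight).
By complementary slackness, y = 0 for the non-binding constraints.
Dual feasibility on the basic columns requires 4·y_reactor time + 4·y_catalyst = 20, 2·y_reactor time + 4·y_catalyst = 14.
→ y_reactor time = 3 and y_catalyst = 2.
Shadow price of reactor time = 3.

3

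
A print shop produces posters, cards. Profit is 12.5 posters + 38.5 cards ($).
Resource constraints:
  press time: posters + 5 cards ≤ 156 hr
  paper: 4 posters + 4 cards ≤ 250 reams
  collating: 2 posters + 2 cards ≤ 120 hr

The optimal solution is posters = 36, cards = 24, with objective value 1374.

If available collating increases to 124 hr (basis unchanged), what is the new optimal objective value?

1386

At the optimum: press time uses 156 of 156 (binding); paper uses 240 of 250 (slack = 10); collating uses 120 of 120 (binding).
Since paper is not tight, its dual is 0.
The binding rows give the dual system: 1·y_press time + 2·y_collating = 12.5 and 5·y_press time + 2·y_collating = 38.5.
This yields shadow prices y_press time = 6.5, y_collating = 3.
Δz = y_collating·Δb = 3 × (4) = 12, so new z* = 1374 + 12 = 1386.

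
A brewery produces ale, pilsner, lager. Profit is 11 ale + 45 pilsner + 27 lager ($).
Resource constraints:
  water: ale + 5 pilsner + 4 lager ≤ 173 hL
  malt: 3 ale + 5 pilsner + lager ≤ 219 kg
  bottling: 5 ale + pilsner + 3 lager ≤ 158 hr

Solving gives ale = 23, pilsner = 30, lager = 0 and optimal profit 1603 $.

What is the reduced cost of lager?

-6

Check each constraint at x*: water 173/173 (tight); malt 219/219 (tight); bottling 145/158 (slack 13).
By complementary slackness, y = 0 for the non-binding constraint.
Dual feasibility on the basic columns requires 1·y_water + 3·y_malt = 11, 5·y_water + 5·y_malt = 45.
→ y_water = 8 and y_malt = 1.
Reduced cost of lager: c₃ − yᵀa₃ = 27 − (8·4 + 1·1) = 27 − 33 = -6.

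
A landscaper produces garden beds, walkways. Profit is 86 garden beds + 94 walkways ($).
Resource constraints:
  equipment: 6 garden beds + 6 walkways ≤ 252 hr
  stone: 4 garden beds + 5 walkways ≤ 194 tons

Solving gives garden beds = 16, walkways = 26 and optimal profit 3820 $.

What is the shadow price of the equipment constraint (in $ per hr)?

9

Check each constraint at x*: equipment 252/252 (tight); stone 194/194 (tight).
The binding rows give the dual system: 6·y_equipment + 4·y_stone = 86 and 6·y_equipment + 5·y_stone = 94.
Solving: y_equipment = 9, y_stone = 8.
Shadow price of equipment = 9.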